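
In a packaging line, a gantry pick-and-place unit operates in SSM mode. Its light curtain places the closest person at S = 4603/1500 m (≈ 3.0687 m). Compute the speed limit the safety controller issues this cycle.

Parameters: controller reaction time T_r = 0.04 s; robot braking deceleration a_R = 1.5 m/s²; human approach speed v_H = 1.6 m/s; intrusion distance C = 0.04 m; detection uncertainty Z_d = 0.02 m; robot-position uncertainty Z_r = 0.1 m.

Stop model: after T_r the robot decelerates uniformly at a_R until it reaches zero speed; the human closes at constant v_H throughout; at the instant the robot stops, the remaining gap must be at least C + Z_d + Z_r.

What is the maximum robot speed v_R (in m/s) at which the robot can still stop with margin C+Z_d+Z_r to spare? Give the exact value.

v_R_max = 17/10 m/s = 1.7000 m/s

at the boundary: (1/3)·v² + (83/75)·v + (-4267/1500) = 0
  disc = (83/75)² − 4·(1/3)·(-4267/1500) = 3136/625 ; √disc = 56/25
  v_R = (−(83/75) + 56/25) / (2·(1/3)) = 17/10 m/s
check:
T_s = v_R/a_R = (17/10)/(3/2) = 1.1333 s
robot in T_r: 1.7000·0.0400 = 0.0680 m
robot covers 1.7000·1.1333 − ½·1.5000·1.1333² = 0.9633 m while stopping
human closes 1.6000·1.1733 = 1.8773 m
residual clearance needed = 0.0400+0.0200+0.1000 = 0.1600 m
sum ≈ 0.0680+0.9633+1.8773+0.1600 ≈ 3.0687 m = S ✓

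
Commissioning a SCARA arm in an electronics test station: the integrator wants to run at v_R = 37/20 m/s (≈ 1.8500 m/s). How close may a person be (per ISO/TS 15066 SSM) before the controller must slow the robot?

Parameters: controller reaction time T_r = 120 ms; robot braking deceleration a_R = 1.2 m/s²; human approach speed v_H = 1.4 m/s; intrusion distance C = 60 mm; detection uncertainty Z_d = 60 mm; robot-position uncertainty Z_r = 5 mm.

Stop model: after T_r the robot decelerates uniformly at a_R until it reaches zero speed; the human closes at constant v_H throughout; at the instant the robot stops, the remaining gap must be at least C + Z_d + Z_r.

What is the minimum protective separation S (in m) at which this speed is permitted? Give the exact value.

S_min = 6559/1600 m = 4.0994 m

T_s = v_R/a_R = (37/20)/(6/5) = 1.5417 s
robot covers v_R·T_r = 1.8500·0.1200 = 0.2220 m before braking
robot covers 1.8500·1.5417 − ½·1.2000·1.5417² = 1.4260 m while stopping
human over T_r+T_s: 1.4000·(0.1200+1.5417) = 2.3263 m
residual clearance needed = 0.0600+0.0600+0.0050 = 0.1250 m
S_min ≈ 0.2220+1.4260+2.3263+0.1250  ⇒  S_min = 6559/1600 m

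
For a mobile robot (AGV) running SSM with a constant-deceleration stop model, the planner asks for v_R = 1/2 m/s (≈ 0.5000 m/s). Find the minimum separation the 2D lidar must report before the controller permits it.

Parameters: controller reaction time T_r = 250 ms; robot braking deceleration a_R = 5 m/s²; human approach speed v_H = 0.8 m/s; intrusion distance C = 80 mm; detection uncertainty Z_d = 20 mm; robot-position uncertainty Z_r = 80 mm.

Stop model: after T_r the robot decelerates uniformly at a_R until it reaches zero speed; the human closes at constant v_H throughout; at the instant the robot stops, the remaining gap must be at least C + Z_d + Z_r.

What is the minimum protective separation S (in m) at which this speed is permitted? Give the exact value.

S_min = 61/100 m = 0.6100 m

T_s = v_R/a_R = (1/2)/5 = 0.1000 s
reaction-phase robot travel = 0.5000·0.2500 = 0.1250 m
robot under decel: 0.5000²/(2·5.0000) = 0.0250 m
person approaches 0.8000·(0.2500+0.1000) = 0.2800 m
C+Z_d+Z_r = 0.0800+0.0200+0.0800 = 0.1800 m
S_min ≈ 0.1250+0.0250+0.2800+0.1800  ⇒  S_min = 61/100 m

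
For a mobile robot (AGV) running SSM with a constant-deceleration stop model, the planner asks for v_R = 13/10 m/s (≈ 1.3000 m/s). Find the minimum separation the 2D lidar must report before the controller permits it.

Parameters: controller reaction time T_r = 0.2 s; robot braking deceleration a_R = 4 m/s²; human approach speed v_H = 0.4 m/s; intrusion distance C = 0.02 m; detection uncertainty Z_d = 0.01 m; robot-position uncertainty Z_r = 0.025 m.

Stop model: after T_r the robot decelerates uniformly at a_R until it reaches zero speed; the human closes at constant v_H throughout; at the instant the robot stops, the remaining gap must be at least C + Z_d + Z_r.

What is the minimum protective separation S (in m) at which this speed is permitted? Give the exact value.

S_min = 589/800 m = 0.7362 m

braking lasts T_s = (13/10)/4 = 0.3250 s
robot covers v_R·T_r = 1.3000·0.2000 = 0.2600 m before braking
robot covers 1.3000·0.3250 − ½·4.0000·0.3250² = 0.2112 m while stopping
human over T_r+T_s: 0.4000·(0.2000+0.3250) = 0.2100 m
residual clearance needed = 0.0200+0.0100+0.0250 = 0.0550 m
S_min ≈ 0.2600+0.2112+0.2100+0.0550  ⇒  S_min = 589/800 m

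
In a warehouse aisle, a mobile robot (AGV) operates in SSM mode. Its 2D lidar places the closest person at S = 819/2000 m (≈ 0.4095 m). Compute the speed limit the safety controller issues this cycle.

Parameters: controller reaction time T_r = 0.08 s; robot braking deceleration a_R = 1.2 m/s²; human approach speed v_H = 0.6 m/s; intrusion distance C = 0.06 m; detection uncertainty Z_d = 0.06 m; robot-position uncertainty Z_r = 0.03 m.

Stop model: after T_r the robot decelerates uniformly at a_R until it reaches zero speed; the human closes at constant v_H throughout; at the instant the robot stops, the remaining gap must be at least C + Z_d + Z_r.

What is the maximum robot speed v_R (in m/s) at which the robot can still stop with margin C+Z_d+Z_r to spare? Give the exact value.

v_R_max = 3/10 m/s = 0.3000 m/s

quadratic (5/12)·v² + (29/50)·v + (-423/2000) = 0
  disc = (29/50)² − 4·(5/12)·(-423/2000) = 6889/10000 ; √disc = 83/100
  v_R = (−(29/50) + 83/100) / (2·(5/12)) = 3/10 m/s
check:
T_s = v_R/a_R = (3/10)/(6/5) = 0.2500 s
robot covers v_R·T_r = 0.3000·0.0800 = 0.0240 m before braking
braking distance = 0.3000²/(2·1.2000) = 0.0375 m
human closes 0.6000·0.3300 = 0.1980 m
margins: 0.0600+0.0600+0.0300 = 0.1500 m
sum ≈ 0.0240+0.0375+0.1980+0.1500 ≈ 0.4095 m = S ✓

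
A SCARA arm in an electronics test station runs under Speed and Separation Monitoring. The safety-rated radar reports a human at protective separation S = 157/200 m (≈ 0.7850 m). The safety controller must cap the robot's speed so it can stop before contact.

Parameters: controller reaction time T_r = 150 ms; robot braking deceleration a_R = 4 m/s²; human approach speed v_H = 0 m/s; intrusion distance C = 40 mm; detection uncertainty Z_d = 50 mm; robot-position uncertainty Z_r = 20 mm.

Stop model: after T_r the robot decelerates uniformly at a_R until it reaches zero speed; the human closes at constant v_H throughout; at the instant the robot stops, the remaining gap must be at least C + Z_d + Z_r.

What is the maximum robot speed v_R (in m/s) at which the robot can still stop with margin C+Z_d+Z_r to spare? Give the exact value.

quadratic (1/8)·v² + (3/20)·v + (-27/40) = 0
  disc = (3/20)² − 4·(1/8)·(-27/40) = 9/25 ; √disc = 3/5
  v_R = (−(3/20) + 3/5) / (2·(1/8)) = 9/5 m/s
check:
braking lasts T_s = (9/5)/4 = 0.4500 s
reaction-phase robot travel = 1.8000·0.1500 = 0.2700 m
robot under decel: 1.8000²/(2·4.0000) = 0.4050 m
human over T_r+T_s: 0.0000·(0.1500+0.4500) = 0.0000 m
residual clearance needed = 0.0400+0.0500+0.0200 = 0.1100 m
sum ≈ 0.2700+0.4050+0.0000+0.1100 ≈ 0.7850 m = S ✓

v_R_max = 9/5 m/s = 1.8000 m/s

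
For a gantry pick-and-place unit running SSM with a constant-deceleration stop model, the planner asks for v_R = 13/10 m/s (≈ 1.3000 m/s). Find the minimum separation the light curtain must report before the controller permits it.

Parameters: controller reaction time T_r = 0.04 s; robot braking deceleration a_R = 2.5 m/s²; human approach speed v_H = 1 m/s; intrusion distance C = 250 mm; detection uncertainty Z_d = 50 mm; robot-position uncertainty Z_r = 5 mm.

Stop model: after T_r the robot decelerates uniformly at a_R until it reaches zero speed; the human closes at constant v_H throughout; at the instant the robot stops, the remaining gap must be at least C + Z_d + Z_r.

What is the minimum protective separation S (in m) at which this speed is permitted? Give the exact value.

braking lasts T_s = (13/10)/(5/2) = 0.5200 s
reaction-phase robot travel = 1.3000·0.0400 = 0.0520 m
braking distance = 1.3000²/(2·2.5000) = 0.3380 m
human over T_r+T_s: 1.0000·(0.0400+0.5200) = 0.5600 m
C+Z_d+Z_r = 0.2500+0.0500+0.0050 = 0.3050 m
S_min ≈ 0.0520+0.3380+0.5600+0.3050  ⇒  S_min = 251/200 m

S_min = 251/200 m = 1.2550 m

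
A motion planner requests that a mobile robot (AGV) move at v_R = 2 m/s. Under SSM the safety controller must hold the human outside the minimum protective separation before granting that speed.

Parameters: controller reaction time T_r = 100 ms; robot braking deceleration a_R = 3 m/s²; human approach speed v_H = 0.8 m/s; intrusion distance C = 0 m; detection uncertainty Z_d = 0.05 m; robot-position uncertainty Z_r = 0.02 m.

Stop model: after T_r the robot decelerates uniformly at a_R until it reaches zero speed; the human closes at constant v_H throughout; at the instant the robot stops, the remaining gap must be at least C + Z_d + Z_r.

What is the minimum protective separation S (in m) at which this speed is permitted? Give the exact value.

S_min = 31/20 m = 1.5500 m

stop time T_s = 2/3 = 0.6667 s
reaction-phase robot travel = 2.0000·0.1000 = 0.2000 m
braking distance = 2.0000²/(2·3.0000) = 0.6667 m
person approaches 0.8000·(0.1000+0.6667) = 0.6133 m
margins: 0.0000+0.0500+0.0200 = 0.0700 m
S_min ≈ 0.2000+0.6667+0.6133+0.0700  ⇒  S_min = 31/20 m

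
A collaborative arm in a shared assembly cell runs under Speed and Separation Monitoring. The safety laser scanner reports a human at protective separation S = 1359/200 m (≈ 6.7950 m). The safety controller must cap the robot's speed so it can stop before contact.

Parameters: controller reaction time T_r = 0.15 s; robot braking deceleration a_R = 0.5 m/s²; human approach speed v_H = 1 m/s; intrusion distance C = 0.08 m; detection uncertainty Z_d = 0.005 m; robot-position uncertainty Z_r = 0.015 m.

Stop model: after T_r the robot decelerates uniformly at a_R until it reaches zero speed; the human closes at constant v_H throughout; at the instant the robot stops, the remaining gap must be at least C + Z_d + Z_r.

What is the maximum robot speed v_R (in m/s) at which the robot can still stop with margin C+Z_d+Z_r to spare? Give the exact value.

v_R_max = 17/10 m/s = 1.7000 m/s

quadratic (1)·v² + (43/20)·v + (-1309/200) = 0
  disc = (43/20)² − 4·(1)·(-1309/200) = 12321/400 ; √disc = 111/20
  v_R = (−(43/20) + 111/20) / (2·(1)) = 17/10 m/s
check:
braking lasts T_s = (17/10)/(1/2) = 3.4000 s
robot in T_r: 1.7000·0.1500 = 0.2550 m
robot covers 1.7000·3.4000 − ½·0.5000·3.4000² = 2.8900 m while stopping
human closes 1.0000·3.5500 = 3.5500 m
margins: 0.0800+0.0050+0.0150 = 0.1000 m
sum ≈ 0.2550+2.8900+3.5500+0.1000 ≈ 6.7950 m = S ✓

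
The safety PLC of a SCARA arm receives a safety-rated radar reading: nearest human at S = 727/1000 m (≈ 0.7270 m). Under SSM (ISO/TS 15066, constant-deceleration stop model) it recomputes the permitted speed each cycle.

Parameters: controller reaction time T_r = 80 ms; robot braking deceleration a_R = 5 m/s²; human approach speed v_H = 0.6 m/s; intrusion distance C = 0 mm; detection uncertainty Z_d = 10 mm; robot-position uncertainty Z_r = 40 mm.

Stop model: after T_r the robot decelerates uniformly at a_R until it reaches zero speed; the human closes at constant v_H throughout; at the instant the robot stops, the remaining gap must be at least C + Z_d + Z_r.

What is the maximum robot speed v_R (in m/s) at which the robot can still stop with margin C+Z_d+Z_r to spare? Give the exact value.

v_R_max = 17/10 m/s = 1.7000 m/s

collect terms ⇒ (1/10)·v_R² + (1/5)·v_R + (-629/1000) = 0
  disc = (1/5)² − 4·(1/10)·(-629/1000) = 729/2500 ; √disc = 27/50
  v_R = (−(1/5) + 27/50) / (2·(1/10)) = 17/10 m/s
check:
braking lasts T_s = (17/10)/5 = 0.3400 s
robot covers v_R·T_r = 1.7000·0.0800 = 0.1360 m before braking
robot under decel: 1.7000²/(2·5.0000) = 0.2890 m
human over T_r+T_s: 0.6000·(0.0800+0.3400) = 0.2520 m
residual clearance needed = 0.0000+0.0100+0.0400 = 0.0500 m
sum ≈ 0.1360+0.2890+0.2520+0.0500 ≈ 0.7270 m = S ✓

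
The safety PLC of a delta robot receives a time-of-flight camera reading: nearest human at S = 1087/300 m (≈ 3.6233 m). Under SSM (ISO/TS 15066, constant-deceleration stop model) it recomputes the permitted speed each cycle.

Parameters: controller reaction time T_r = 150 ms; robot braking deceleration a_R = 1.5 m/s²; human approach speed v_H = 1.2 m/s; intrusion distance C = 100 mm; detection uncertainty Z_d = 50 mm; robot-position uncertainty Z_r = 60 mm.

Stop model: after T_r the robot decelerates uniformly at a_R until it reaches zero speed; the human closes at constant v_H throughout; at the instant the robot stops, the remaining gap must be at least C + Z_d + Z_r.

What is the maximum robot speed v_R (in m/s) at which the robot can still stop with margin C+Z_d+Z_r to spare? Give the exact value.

collect terms ⇒ (1/3)·v_R² + (19/20)·v_R + (-97/30) = 0
  disc = (19/20)² − 4·(1/3)·(-97/30) = 18769/3600 ; √disc = 137/60
  v_R = (−(19/20) + 137/60) / (2·(1/3)) = 2 m/s
check:
T_s = v_R/a_R = 2/(3/2) = 1.3333 s
robot in T_r: 2.0000·0.1500 = 0.3000 m
robot under decel: 2.0000²/(2·1.5000) = 1.3333 m
human closes 1.2000·1.4833 = 1.7800 m
C+Z_d+Z_r = 0.1000+0.0500+0.0600 = 0.2100 m
sum ≈ 0.3000+1.3333+1.7800+0.2100 ≈ 3.6233 m = S ✓

v_R_max = 2 m/s = 2.0000 m/s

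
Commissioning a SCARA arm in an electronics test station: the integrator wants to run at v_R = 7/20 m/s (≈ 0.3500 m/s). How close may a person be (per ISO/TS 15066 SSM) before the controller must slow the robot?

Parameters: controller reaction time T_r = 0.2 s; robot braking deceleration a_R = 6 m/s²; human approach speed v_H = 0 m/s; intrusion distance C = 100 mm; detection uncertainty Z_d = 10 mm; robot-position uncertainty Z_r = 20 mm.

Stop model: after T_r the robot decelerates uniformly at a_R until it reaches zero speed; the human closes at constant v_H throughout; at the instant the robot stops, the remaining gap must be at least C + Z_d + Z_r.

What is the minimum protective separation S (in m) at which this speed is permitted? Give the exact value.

T_s = v_R/a_R = (7/20)/6 = 0.0583 s
reaction-phase robot travel = 0.3500·0.2000 = 0.0700 m
robot under decel: 0.3500²/(2·6.0000) = 0.0102 m
human closes 0.0000·0.2583 = 0.0000 m
C+Z_d+Z_r = 0.1000+0.0100+0.0200 = 0.1300 m
S_min ≈ 0.0700+0.0102+0.0000+0.1300  ⇒  S_min = 1009/4800 m

S_min = 1009/4800 m = 0.2102 m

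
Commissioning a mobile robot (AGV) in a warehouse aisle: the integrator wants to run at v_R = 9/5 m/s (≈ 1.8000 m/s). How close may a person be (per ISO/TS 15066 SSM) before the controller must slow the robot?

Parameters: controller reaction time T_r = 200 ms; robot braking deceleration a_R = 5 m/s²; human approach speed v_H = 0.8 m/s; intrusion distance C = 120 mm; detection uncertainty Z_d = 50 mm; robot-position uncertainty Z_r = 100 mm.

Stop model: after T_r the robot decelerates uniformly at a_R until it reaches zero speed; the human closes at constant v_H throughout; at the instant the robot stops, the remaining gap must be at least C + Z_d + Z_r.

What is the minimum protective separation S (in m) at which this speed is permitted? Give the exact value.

T_s = v_R/a_R = (9/5)/5 = 0.3600 s
robot covers v_R·T_r = 1.8000·0.2000 = 0.3600 m before braking
braking distance = 1.8000²/(2·5.0000) = 0.3240 m
person approaches 0.8000·(0.2000+0.3600) = 0.4480 m
C+Z_d+Z_r = 0.1200+0.0500+0.1000 = 0.2700 m
S_min ≈ 0.3600+0.3240+0.4480+0.2700  ⇒  S_min = 701/500 m

S_min = 701/500 m = 1.4020 m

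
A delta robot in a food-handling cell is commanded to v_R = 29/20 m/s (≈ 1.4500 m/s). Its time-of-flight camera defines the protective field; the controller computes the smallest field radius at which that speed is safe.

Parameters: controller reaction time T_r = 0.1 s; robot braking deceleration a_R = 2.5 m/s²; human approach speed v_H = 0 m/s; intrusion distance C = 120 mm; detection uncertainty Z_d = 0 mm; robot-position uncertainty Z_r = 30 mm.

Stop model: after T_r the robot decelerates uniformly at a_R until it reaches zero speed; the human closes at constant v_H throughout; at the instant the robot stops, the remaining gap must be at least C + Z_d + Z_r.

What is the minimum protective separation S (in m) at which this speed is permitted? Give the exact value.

S_min = 1431/2000 m = 0.7155 m

braking lasts T_s = (29/20)/(5/2) = 0.5800 s
robot covers v_R·T_r = 1.4500·0.1000 = 0.1450 m before braking
braking distance = 1.4500²/(2·2.5000) = 0.4205 m
human closes 0.0000·0.6800 = 0.0000 m
residual clearance needed = 0.1200+0.0000+0.0300 = 0.1500 m
S_min ≈ 0.1450+0.4205+0.0000+0.1500  ⇒  S_min = 1431/2000 m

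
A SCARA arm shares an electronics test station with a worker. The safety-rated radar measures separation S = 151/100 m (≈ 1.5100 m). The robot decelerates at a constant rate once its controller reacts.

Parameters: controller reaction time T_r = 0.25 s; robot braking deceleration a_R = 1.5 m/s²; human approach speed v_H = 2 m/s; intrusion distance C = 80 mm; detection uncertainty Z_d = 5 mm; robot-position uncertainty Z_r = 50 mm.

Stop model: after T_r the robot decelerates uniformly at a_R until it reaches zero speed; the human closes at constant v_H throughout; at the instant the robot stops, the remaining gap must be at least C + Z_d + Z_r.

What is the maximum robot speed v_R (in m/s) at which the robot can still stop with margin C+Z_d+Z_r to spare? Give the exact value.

quadratic (1/3)·v² + (19/12)·v + (-7/8) = 0
  disc = (19/12)² − 4·(1/3)·(-7/8) = 529/144 ; √disc = 23/12
  v_R = (−(19/12) + 23/12) / (2·(1/3)) = 1/2 m/s
check:
braking lasts T_s = (1/2)/(3/2) = 0.3333 s
robot in T_r: 0.5000·0.2500 = 0.1250 m
robot covers 0.5000·0.3333 − ½·1.5000·0.3333² = 0.0833 m while stopping
person approaches 2.0000·(0.2500+0.3333) = 1.1667 m
margins: 0.0800+0.0050+0.0500 = 0.1350 m
sum ≈ 0.1250+0.0833+1.1667+0.1350 ≈ 1.5100 m = S ✓

v_R_max = 1/2 m/s = 0.5000 m/s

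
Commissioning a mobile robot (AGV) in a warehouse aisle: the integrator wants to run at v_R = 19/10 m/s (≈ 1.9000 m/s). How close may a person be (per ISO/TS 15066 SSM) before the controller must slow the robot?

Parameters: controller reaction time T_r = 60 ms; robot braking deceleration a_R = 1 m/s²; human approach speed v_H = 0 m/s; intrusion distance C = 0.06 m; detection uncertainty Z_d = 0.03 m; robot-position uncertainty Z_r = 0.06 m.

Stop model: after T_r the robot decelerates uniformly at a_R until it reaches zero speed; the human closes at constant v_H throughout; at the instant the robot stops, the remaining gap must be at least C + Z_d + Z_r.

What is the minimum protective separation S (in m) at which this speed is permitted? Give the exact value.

braking lasts T_s = (19/10)/1 = 1.9000 s
robot covers v_R·T_r = 1.9000·0.0600 = 0.1140 m before braking
robot covers 1.9000·1.9000 − ½·1.0000·1.9000² = 1.8050 m while stopping
person approaches 0.0000·(0.0600+1.9000) = 0.0000 m
residual clearance needed = 0.0600+0.0300+0.0600 = 0.1500 m
S_min ≈ 0.1140+1.8050+0.0000+0.1500  ⇒  S_min = 2069/1000 m

S_min = 2069/1000 m = 2.0690 m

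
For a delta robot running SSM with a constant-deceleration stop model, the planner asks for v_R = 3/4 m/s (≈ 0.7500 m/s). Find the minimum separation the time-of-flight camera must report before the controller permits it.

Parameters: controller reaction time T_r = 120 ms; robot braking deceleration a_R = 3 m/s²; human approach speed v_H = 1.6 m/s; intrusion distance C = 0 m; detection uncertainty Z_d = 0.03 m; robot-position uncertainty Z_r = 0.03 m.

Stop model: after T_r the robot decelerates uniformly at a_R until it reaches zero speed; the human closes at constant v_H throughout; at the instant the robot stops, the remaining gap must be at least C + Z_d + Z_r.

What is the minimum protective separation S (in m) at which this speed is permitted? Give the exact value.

S_min = 3343/4000 m = 0.8357 m

stop time T_s = (3/4)/3 = 0.2500 s
robot covers v_R·T_r = 0.7500·0.1200 = 0.0900 m before braking
robot under decel: 0.7500²/(2·3.0000) = 0.0938 m
person approaches 1.6000·(0.1200+0.2500) = 0.5920 m
margins: 0.0000+0.0300+0.0300 = 0.0600 m
S_min ≈ 0.0900+0.0938+0.5920+0.0600  ⇒  S_min = 3343/4000 m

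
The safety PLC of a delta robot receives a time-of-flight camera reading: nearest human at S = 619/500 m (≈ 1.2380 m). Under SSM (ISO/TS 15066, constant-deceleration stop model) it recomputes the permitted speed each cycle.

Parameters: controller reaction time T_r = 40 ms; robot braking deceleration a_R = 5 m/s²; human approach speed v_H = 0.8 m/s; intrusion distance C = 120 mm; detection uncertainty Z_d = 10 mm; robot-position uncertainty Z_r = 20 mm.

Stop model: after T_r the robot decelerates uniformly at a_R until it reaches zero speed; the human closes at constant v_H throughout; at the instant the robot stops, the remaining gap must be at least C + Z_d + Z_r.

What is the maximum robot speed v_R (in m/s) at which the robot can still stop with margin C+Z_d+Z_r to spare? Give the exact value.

quadratic (1/10)·v² + (1/5)·v + (-132/125) = 0
  disc = (1/5)² − 4·(1/10)·(-132/125) = 289/625 ; √disc = 17/25
  v_R = (−(1/5) + 17/25) / (2·(1/10)) = 12/5 m/s
check:
stop time T_s = (12/5)/5 = 0.4800 s
robot in T_r: 2.4000·0.0400 = 0.0960 m
robot under decel: 2.4000²/(2·5.0000) = 0.5760 m
human over T_r+T_s: 0.8000·(0.0400+0.4800) = 0.4160 m
C+Z_d+Z_r = 0.1200+0.0100+0.0200 = 0.1500 m
sum ≈ 0.0960+0.5760+0.4160+0.1500 ≈ 1.2380 m = S ✓

v_R_max = 12/5 m/s = 2.4000 m/s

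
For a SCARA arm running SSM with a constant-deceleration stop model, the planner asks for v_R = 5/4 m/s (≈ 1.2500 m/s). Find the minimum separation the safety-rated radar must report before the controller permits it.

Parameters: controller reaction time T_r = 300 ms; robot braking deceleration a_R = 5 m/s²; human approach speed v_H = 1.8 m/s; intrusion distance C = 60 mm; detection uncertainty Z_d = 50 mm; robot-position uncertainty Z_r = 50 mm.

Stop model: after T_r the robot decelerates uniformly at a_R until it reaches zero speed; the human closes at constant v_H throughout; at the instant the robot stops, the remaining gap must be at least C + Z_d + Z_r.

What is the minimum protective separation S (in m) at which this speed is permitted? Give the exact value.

stop time T_s = (5/4)/5 = 0.2500 s
reaction-phase robot travel = 1.2500·0.3000 = 0.3750 m
braking distance = 1.2500²/(2·5.0000) = 0.1562 m
human closes 1.8000·0.5500 = 0.9900 m
margins: 0.0600+0.0500+0.0500 = 0.1600 m
S_min ≈ 0.3750+0.1562+0.9900+0.1600  ⇒  S_min = 269/160 m

S_min = 269/160 m = 1.6812 m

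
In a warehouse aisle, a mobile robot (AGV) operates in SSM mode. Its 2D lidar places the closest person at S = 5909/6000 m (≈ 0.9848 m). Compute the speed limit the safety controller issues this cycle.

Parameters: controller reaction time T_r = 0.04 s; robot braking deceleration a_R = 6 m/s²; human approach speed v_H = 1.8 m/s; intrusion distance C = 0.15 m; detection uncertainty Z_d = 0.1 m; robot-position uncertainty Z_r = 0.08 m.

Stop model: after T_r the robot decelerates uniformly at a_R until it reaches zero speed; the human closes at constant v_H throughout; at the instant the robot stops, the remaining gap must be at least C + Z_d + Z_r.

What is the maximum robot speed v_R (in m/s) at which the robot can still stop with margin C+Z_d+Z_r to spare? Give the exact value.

v_R_max = 13/10 m/s = 1.3000 m/s

quadratic (1/12)·v² + (17/50)·v + (-3497/6000) = 0
  disc = (17/50)² − 4·(1/12)·(-3497/6000) = 27889/90000 ; √disc = 167/300
  v_R = (−(17/50) + 167/300) / (2·(1/12)) = 13/10 m/s
check:
stop time T_s = (13/10)/6 = 0.2167 s
robot covers v_R·T_r = 1.3000·0.0400 = 0.0520 m before braking
robot covers 1.3000·0.2167 − ½·6.0000·0.2167² = 0.1408 m while stopping
human closes 1.8000·0.2567 = 0.4620 m
C+Z_d+Z_r = 0.1500+0.1000+0.0800 = 0.3300 m
sum ≈ 0.0520+0.1408+0.4620+0.3300 ≈ 0.9848 m = S ✓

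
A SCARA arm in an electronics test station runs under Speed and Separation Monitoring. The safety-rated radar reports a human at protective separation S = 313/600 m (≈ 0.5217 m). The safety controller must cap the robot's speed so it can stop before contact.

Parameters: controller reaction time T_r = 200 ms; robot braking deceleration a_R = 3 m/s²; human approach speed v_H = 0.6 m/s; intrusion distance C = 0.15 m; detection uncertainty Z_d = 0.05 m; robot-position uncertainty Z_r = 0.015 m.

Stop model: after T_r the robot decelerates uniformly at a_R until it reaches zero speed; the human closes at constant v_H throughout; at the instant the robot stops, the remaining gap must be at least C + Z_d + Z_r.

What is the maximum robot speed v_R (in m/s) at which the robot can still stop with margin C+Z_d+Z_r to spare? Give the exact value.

v_R_max = 2/5 m/s = 0.4000 m/s

collect terms ⇒ (1/6)·v_R² + (2/5)·v_R + (-14/75) = 0
  disc = (2/5)² − 4·(1/6)·(-14/75) = 64/225 ; √disc = 8/15
  v_R = (−(2/5) + 8/15) / (2·(1/6)) = 2/5 m/s
check:
stop time T_s = (2/5)/3 = 0.1333 s
robot in T_r: 0.4000·0.2000 = 0.0800 m
robot covers 0.4000·0.1333 − ½·3.0000·0.1333² = 0.0267 m while stopping
person approaches 0.6000·(0.2000+0.1333) = 0.2000 m
margins: 0.1500+0.0500+0.0150 = 0.2150 m
sum ≈ 0.0800+0.0267+0.2000+0.2150 ≈ 0.5217 m = S ✓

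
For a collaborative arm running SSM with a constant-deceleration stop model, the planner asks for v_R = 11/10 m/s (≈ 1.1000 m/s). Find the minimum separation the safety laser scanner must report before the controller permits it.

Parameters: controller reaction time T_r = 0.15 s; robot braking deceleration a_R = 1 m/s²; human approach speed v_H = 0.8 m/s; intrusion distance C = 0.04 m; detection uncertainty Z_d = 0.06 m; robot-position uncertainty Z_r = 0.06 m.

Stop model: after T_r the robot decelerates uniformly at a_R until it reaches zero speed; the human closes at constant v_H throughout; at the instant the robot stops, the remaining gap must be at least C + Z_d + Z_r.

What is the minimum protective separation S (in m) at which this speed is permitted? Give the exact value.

T_s = v_R/a_R = (11/10)/1 = 1.1000 s
reaction-phase robot travel = 1.1000·0.1500 = 0.1650 m
braking distance = 1.1000²/(2·1.0000) = 0.6050 m
human closes 0.8000·1.2500 = 1.0000 m
residual clearance needed = 0.0400+0.0600+0.0600 = 0.1600 m
S_min ≈ 0.1650+0.6050+1.0000+0.1600  ⇒  S_min = 193/100 m

S_min = 193/100 m = 1.9300 m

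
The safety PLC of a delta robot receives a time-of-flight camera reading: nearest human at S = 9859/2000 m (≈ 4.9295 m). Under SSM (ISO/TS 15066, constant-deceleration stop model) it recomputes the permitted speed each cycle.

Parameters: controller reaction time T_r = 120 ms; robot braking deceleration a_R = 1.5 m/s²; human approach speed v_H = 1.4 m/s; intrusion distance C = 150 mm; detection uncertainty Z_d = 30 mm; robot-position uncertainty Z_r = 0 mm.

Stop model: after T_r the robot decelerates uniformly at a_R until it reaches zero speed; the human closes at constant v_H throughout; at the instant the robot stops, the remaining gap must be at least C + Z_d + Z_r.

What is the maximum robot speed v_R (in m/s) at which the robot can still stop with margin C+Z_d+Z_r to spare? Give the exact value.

v_R_max = 49/20 m/s = 2.4500 m/s

at the boundary: (1/3)·v² + (79/75)·v + (-9163/2000) = 0
  disc = (79/75)² − 4·(1/3)·(-9163/2000) = 162409/22500 ; √disc = 403/150
  v_R = (−(79/75) + 403/150) / (2·(1/3)) = 49/20 m/s
check:
braking lasts T_s = (49/20)/(3/2) = 1.6333 s
robot in T_r: 2.4500·0.1200 = 0.2940 m
robot under decel: 2.4500²/(2·1.5000) = 2.0008 m
human over T_r+T_s: 1.4000·(0.1200+1.6333) = 2.4547 m
C+Z_d+Z_r = 0.1500+0.0300+0.0000 = 0.1800 m
sum ≈ 0.2940+2.0008+2.4547+0.1800 ≈ 4.9295 m = S ✓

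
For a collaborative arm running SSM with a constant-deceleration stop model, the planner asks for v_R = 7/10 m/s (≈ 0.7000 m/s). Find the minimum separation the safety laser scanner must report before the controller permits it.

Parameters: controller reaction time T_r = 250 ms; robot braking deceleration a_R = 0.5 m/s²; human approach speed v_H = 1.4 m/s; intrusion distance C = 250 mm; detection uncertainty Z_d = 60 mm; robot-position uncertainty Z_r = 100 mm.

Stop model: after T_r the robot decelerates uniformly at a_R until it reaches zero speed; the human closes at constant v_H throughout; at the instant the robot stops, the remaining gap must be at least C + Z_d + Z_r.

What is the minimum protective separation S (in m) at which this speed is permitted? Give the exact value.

braking lasts T_s = (7/10)/(1/2) = 1.4000 s
robot covers v_R·T_r = 0.7000·0.2500 = 0.1750 m before braking
robot covers 0.7000·1.4000 − ½·0.5000·1.4000² = 0.4900 m while stopping
human over T_r+T_s: 1.4000·(0.2500+1.4000) = 2.3100 m
residual clearance needed = 0.2500+0.0600+0.1000 = 0.4100 m
S_min ≈ 0.1750+0.4900+2.3100+0.4100  ⇒  S_min = 677/200 m

S_min = 677/200 m = 3.3850 m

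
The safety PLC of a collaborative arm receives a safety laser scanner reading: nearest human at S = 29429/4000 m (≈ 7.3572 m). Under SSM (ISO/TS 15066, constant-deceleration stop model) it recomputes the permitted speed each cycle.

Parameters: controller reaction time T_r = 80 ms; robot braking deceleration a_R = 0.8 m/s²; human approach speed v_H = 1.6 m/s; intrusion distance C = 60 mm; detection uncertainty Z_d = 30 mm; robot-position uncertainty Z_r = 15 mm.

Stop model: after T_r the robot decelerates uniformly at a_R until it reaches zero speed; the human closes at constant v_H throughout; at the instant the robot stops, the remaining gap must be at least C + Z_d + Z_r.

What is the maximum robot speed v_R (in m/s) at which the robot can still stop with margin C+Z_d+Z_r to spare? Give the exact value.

quadratic (5/8)·v² + (52/25)·v + (-28497/4000) = 0
  disc = (52/25)² − 4·(5/8)·(-28497/4000) = 885481/40000 ; √disc = 941/200
  v_R = (−(52/25) + 941/200) / (2·(5/8)) = 21/10 m/s
check:
T_s = v_R/a_R = (21/10)/(4/5) = 2.6250 s
reaction-phase robot travel = 2.1000·0.0800 = 0.1680 m
robot under decel: 2.1000²/(2·0.8000) = 2.7563 m
human closes 1.6000·2.7050 = 4.3280 m
margins: 0.0600+0.0300+0.0150 = 0.1050 m
sum ≈ 0.1680+2.7563+4.3280+0.1050 ≈ 7.3572 m = S ✓

v_R_max = 21/10 m/s = 2.1000 m/s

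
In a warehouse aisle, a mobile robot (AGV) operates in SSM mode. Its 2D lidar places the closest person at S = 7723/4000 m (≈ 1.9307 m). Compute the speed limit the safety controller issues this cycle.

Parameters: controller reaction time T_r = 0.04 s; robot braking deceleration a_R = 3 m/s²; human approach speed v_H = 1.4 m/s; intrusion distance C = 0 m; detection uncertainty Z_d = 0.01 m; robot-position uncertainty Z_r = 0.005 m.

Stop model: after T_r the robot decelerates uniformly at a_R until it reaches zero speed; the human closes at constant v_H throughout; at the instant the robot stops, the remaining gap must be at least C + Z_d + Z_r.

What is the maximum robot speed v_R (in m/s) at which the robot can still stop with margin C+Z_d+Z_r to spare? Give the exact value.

v_R_max = 43/20 m/s = 2.1500 m/s

at the boundary: (1/6)·v² + (38/75)·v + (-7439/4000) = 0
  disc = (38/75)² − 4·(1/6)·(-7439/4000) = 134689/90000 ; √disc = 367/300
  v_R = (−(38/75) + 367/300) / (2·(1/6)) = 43/20 m/s
check:
T_s = v_R/a_R = (43/20)/3 = 0.7167 s
reaction-phase robot travel = 2.1500·0.0400 = 0.0860 m
braking distance = 2.1500²/(2·3.0000) = 0.7704 m
person approaches 1.4000·(0.0400+0.7167) = 1.0593 m
C+Z_d+Z_r = 0.0000+0.0100+0.0050 = 0.0150 m
sum ≈ 0.0860+0.7704+1.0593+0.0150 ≈ 1.9307 m = S ✓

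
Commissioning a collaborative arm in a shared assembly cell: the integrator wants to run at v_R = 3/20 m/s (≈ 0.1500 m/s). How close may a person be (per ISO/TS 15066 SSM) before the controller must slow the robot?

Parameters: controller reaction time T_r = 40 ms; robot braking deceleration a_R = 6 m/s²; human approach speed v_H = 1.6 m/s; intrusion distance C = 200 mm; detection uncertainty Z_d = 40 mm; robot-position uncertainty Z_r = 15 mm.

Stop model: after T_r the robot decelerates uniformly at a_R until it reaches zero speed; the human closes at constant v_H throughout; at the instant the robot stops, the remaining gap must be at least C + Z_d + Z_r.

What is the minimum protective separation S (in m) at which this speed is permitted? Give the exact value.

S_min = 587/1600 m = 0.3669 m

braking lasts T_s = (3/20)/6 = 0.0250 s
robot in T_r: 0.1500·0.0400 = 0.0060 m
robot under decel: 0.1500²/(2·6.0000) = 0.0019 m
person approaches 1.6000·(0.0400+0.0250) = 0.1040 m
C+Z_d+Z_r = 0.2000+0.0400+0.0150 = 0.2550 m
S_min ≈ 0.0060+0.0019+0.1040+0.2550  ⇒  S_min = 587/1600 m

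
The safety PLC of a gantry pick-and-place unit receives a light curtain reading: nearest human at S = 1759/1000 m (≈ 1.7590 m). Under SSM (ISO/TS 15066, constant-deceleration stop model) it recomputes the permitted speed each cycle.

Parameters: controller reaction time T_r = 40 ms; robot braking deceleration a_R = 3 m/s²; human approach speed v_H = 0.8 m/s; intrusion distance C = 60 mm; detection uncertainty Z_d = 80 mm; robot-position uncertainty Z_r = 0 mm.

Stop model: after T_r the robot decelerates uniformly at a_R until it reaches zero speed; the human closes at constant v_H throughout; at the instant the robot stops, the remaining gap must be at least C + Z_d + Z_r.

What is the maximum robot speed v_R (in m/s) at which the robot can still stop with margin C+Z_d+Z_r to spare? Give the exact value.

v_R_max = 23/10 m/s = 2.3000 m/s

quadratic (1/6)·v² + (23/75)·v + (-1587/1000) = 0
  disc = (23/75)² − 4·(1/6)·(-1587/1000) = 25921/22500 ; √disc = 161/150
  v_R = (−(23/75) + 161/150) / (2·(1/6)) = 23/10 m/s
check:
T_s = v_R/a_R = (23/10)/3 = 0.7667 s
robot in T_r: 2.3000·0.0400 = 0.0920 m
robot under decel: 2.3000²/(2·3.0000) = 0.8817 m
person approaches 0.8000·(0.0400+0.7667) = 0.6453 m
margins: 0.0600+0.0800+0.0000 = 0.1400 m
sum ≈ 0.0920+0.8817+0.6453+0.1400 ≈ 1.7590 m = S ✓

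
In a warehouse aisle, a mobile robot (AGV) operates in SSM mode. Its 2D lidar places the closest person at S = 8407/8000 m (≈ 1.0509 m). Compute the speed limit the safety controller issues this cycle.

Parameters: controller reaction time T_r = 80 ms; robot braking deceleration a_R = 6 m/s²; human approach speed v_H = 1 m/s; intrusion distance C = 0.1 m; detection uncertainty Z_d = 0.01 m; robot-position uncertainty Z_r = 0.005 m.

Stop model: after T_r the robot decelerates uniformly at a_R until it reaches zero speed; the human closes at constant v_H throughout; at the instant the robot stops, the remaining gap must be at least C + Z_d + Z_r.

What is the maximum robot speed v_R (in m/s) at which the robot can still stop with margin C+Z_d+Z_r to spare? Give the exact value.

at the boundary: (1/12)·v² + (37/150)·v + (-6847/8000) = 0
  disc = (37/150)² − 4·(1/12)·(-6847/8000) = 124609/360000 ; √disc = 353/600
  v_R = (−(37/150) + 353/600) / (2·(1/12)) = 41/20 m/s
check:
stop time T_s = (41/20)/6 = 0.3417 s
reaction-phase robot travel = 2.0500·0.0800 = 0.1640 m
robot covers 2.0500·0.3417 − ½·6.0000·0.3417² = 0.3502 m while stopping
human over T_r+T_s: 1.0000·(0.0800+0.3417) = 0.4217 m
C+Z_d+Z_r = 0.1000+0.0100+0.0050 = 0.1150 m
sum ≈ 0.1640+0.3502+0.4217+0.1150 ≈ 1.0509 m = S ✓

v_R_max = 41/20 m/s = 2.0500 m/s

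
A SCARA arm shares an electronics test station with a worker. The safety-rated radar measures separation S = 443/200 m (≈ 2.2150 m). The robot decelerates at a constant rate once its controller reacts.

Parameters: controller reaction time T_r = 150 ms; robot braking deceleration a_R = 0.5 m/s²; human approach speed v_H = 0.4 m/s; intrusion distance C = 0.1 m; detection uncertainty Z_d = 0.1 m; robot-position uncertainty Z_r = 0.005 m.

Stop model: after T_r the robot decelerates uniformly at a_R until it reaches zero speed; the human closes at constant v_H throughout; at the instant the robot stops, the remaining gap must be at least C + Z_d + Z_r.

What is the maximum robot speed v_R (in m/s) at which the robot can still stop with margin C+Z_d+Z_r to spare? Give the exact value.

quadratic (1)·v² + (19/20)·v + (-39/20) = 0
  disc = (19/20)² − 4·(1)·(-39/20) = 3481/400 ; √disc = 59/20
  v_R = (−(19/20) + 59/20) / (2·(1)) = 1 m/s
check:
braking lasts T_s = 1/(1/2) = 2.0000 s
robot in T_r: 1.0000·0.1500 = 0.1500 m
robot covers 1.0000·2.0000 − ½·0.5000·2.0000² = 1.0000 m while stopping
human closes 0.4000·2.1500 = 0.8600 m
residual clearance needed = 0.1000+0.1000+0.0050 = 0.2050 m
sum ≈ 0.1500+1.0000+0.8600+0.2050 ≈ 2.2150 m = S ✓

v_R_max = 1 m/s = 1.0000 m/s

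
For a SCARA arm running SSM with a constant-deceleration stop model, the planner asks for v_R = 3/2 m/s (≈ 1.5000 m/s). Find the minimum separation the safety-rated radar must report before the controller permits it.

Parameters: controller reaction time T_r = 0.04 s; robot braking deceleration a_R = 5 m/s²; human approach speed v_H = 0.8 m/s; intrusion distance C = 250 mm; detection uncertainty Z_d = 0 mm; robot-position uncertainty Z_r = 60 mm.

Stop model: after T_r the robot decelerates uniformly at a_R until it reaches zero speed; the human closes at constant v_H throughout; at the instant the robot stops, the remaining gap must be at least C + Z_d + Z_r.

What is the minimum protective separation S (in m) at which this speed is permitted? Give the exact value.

stop time T_s = (3/2)/5 = 0.3000 s
robot in T_r: 1.5000·0.0400 = 0.0600 m
robot covers 1.5000·0.3000 − ½·5.0000·0.3000² = 0.2250 m while stopping
person approaches 0.8000·(0.0400+0.3000) = 0.2720 m
margins: 0.2500+0.0000+0.0600 = 0.3100 m
S_min ≈ 0.0600+0.2250+0.2720+0.3100  ⇒  S_min = 867/1000 m

S_min = 867/1000 m = 0.8670 m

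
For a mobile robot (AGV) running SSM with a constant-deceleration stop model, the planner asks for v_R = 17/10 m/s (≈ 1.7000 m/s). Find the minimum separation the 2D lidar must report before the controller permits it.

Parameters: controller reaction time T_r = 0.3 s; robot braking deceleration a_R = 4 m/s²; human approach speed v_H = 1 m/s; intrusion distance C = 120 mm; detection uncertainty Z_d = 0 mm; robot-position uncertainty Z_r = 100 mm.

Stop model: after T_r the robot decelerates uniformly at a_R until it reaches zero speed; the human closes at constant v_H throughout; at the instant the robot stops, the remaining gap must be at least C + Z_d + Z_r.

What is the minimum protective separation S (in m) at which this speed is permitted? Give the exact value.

T_s = v_R/a_R = (17/10)/4 = 0.4250 s
robot in T_r: 1.7000·0.3000 = 0.5100 m
robot covers 1.7000·0.4250 − ½·4.0000·0.4250² = 0.3613 m while stopping
human closes 1.0000·0.7250 = 0.7250 m
residual clearance needed = 0.1200+0.0000+0.1000 = 0.2200 m
S_min ≈ 0.5100+0.3613+0.7250+0.2200  ⇒  S_min = 1453/800 m

S_min = 1453/800 m = 1.8162 m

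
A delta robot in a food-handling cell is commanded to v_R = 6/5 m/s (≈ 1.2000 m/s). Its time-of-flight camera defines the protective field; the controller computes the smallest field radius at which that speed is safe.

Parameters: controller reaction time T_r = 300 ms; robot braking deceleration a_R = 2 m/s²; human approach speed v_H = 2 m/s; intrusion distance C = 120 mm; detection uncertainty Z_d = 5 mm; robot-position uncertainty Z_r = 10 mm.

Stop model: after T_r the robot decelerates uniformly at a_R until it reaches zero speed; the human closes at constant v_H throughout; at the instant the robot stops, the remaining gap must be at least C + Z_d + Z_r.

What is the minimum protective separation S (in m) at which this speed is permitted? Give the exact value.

stop time T_s = (6/5)/2 = 0.6000 s
reaction-phase robot travel = 1.2000·0.3000 = 0.3600 m
robot covers 1.2000·0.6000 − ½·2.0000·0.6000² = 0.3600 m while stopping
person approaches 2.0000·(0.3000+0.6000) = 1.8000 m
margins: 0.1200+0.0050+0.0100 = 0.1350 m
S_min ≈ 0.3600+0.3600+1.8000+0.1350  ⇒  S_min = 531/200 m

S_min = 531/200 m = 2.6550 m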